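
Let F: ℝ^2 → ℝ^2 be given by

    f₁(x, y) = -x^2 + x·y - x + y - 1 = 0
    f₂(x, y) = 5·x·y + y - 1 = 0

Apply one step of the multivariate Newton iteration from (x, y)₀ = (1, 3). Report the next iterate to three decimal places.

At (1, 3): F = (3.000, 17.000).
Jacobian J = [[-2·x + y - 1, x + 1], [5·y, 5·x + 1]].
At the point, J = [[0.000, 2.000], [15.000, 6.000]] (det J = -30.000).
Solving J·Δ = −F gives Δ = (-0.533, -1.500).
Then the next iterate is (x, y)₁ = (0.467, 1.500).

(0.467, 1.500)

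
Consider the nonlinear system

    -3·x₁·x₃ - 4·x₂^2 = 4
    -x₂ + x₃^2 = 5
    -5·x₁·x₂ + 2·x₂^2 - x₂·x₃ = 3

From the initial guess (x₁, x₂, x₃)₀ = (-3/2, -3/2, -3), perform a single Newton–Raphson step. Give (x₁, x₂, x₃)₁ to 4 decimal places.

(-0.4214, -0.3740, -2.2710)

At (-3/2, -3/2, -3): F = (-26.5000, 5.5000, -14.2500).
Jacobian J = [[-3·x₃, -8·x₂, -3·x₁], [0, -1, 2·x₃], [-5·x₂, -5·x₁ + 4·x₂ - x₃, -x₂]].
At the point, J = [[9.0000, 12.0000, 4.5000], [0.0000, -1.0000, -6.0000], [7.5000, 4.5000, 1.5000]] (det J = -276.7500).
Solving J·Δ = −F gives Δ = (1.0786, 1.1260, 0.7290).
Then the next iterate is (x₁, x₂, x₃)₁ = (-0.4214, -0.3740, -2.2710).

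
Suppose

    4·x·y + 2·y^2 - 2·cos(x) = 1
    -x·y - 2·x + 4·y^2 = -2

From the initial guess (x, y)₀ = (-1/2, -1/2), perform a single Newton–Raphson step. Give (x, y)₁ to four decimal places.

At (-1/2, -1/2): F = (-1.255165, 3.7500).
Jacobian J = [[4·y + 2·sin(x), 4·x + 4·y], [-y - 2, -x + 8·y]].
At the point, J = [[-2.958851, -4.0000], [-1.5000, -3.5000]] (det J = 4.355979).
Solving J·Δ = −F gives Δ = (-4.4521, 2.9795).
Then the next iterate is (x, y)₁ = (-4.9521, 2.4795).

(-4.9521, 2.4795)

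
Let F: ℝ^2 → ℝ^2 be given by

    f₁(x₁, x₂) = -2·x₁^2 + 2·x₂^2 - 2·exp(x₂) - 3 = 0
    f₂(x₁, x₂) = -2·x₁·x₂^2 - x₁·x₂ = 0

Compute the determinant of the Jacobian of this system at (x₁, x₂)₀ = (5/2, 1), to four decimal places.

120.6903

J = [[-4·x₁, 4·x₂ - 2·exp(x₂)], [-2·x₂^2 - x₂, -4·x₁·x₂ - x₁]].
At the point, J = [[-10.0000, -1.436564], [-3.0000, -12.5000]].
det J = 120.6903.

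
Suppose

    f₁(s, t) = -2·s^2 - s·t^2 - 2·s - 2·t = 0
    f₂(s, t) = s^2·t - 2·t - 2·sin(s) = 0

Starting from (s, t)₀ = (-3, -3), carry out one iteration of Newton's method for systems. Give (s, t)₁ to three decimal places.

(-2.342, -1.917)

At (-3, -3): F = (21.000, -20.71776).
Jacobian J = [[-4·s - t^2 - 2, -2·s·t - 2], [2·s·t - 2·cos(s), s^2 - 2]].
At the point, J = [[1.000, -20.000], [19.97998, 7.000]] (det J = 406.59970).
Solving J·Δ = −F gives Δ = (0.658, 1.083).
Then the next iterate is (s, t)₁ = (-2.342, -1.917).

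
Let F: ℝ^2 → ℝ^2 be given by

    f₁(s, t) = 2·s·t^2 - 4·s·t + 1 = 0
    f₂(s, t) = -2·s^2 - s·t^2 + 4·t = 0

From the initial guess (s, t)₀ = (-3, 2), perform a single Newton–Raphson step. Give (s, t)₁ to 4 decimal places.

At (-3, 2): F = (1.0000, 2.0000).
Jacobian J = [[2·t^2 - 4·t, 4·s·t - 4·s], [-4·s - t^2, -2·s·t + 4]].
At the point, J = [[0.0000, -12.0000], [8.0000, 16.0000]] (det J = 96.0000).
Solving J·Δ = −F gives Δ = (-0.4167, 0.0833).
Then the next iterate is (s, t)₁ = (-3.4167, 2.0833).

(-3.4167, 2.0833)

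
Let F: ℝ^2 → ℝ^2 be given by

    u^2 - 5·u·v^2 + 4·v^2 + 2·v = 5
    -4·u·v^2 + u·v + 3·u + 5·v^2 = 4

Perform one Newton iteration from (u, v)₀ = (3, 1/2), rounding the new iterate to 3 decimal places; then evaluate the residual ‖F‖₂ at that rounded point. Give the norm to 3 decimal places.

At (3, 1/2): F = (2.250, 4.750).
Jacobian J = [[2·u - 5·v^2, -10·u·v + 8·v + 2], [-4·v^2 + v + 3, -8·u·v + u + 10·v]].
At the point, J = [[4.750, -9.000], [2.500, -4.000]] (det J = 3.500).
Solving J·Δ = −F gives Δ = (-9.643, -4.839).
Then the next iterate is (u, v)₁ = (-6.643, -4.339).
Re-evaluating at (-6.643, -4.339): F = (731.09531, 599.29853), so ‖F‖₂ = 945.335.

945.335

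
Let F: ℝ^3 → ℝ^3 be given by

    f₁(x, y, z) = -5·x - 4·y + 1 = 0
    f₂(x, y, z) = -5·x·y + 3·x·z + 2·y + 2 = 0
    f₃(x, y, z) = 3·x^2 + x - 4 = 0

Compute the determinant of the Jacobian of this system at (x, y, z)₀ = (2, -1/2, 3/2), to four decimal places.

-312.0000

J = [[-5, -4, 0], [-5·y + 3·z, -5·x + 2, 3·x], [6·x + 1, 0, 0]].
At the point, J = [[-5.0000, -4.0000, 0.0000], [7.0000, -8.0000, 6.0000], [13.0000, 0.0000, 0.0000]].
det J = -312.0000.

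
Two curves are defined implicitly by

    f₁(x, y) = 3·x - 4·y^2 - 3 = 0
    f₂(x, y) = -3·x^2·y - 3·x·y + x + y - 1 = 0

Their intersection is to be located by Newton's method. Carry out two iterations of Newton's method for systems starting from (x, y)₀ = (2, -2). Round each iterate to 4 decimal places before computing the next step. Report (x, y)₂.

At (2, -2): F = (-13.0000, 35.0000).
Jacobian J = [[3, -8·y], [-6·x·y - 3·y + 1, -3·x^2 - 3·x + 1]].
At the point, J = [[3.0000, 16.0000], [31.0000, -17.0000]] (det J = -547.0000).
Solving J·Δ = −F gives Δ = (-0.6197, 0.9287).
Then the next iterate is (x, y)₁ = (1.3803, -1.0713).
Round to (1.3803, -1.0713) and repeat: F = (-3.449835, 9.868359), J = [[3.0000, 8.5704], [13.086192, -8.856584]].
Δ = (-0.3894, 0.5388), so (x, y)₂ = (0.9909, -0.5325).

(0.9909, -0.5325)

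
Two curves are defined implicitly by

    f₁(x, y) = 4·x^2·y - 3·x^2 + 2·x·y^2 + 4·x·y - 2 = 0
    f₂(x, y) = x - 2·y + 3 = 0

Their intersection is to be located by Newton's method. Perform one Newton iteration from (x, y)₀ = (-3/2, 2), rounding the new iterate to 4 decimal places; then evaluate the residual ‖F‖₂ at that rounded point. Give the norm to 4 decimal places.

17.3125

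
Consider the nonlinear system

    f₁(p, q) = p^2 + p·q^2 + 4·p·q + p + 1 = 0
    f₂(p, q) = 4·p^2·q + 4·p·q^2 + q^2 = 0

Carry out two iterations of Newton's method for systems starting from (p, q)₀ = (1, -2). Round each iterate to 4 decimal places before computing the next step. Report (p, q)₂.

At (1, -2): F = (-1.0000, 12.0000).
Jacobian J = [[2·p + q^2 + 4·q + 1, 2·p·q + 4·p], [8·p·q + 4·q^2, 4·p^2 + 8·p·q + 2·q]].
At the point, J = [[-1.0000, 0.0000], [0.0000, -16.0000]] (det J = 16.0000).
Solving J·Δ = −F gives Δ = (-1.0000, 0.7500).
Then the next iterate is (p, q)₁ = (0.0000, -1.2500).
Round to (0.0000, -1.2500) and repeat: F = (1.0000, 1.5625), J = [[-2.4375, 0.0000], [6.2500, -2.5000]].
Δ = (0.4103, 1.6506), so (p, q)₂ = (0.4103, 0.4006).

(0.4103, 0.4006)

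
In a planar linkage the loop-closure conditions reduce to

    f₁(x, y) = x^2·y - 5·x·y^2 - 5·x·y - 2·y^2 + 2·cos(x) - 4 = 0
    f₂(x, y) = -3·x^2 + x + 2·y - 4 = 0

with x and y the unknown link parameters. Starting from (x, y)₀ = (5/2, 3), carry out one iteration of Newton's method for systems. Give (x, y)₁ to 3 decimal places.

At (5/2, 3): F = (-154.85229, -14.250).
Jacobian J = [[2·x·y - 5·y^2 - 5·y - 2·sin(x), x^2 - 10·x·y - 5·x - 4·y], [-6·x + 1, 2]].
At the point, J = [[-46.19694, -93.250], [-14.000, 2.000]] (det J = -1397.89389).
Solving J·Δ = −F gives Δ = (-1.172, -1.080).
Then the next iterate is (x, y)₁ = (1.328, 1.920).

(1.328, 1.920)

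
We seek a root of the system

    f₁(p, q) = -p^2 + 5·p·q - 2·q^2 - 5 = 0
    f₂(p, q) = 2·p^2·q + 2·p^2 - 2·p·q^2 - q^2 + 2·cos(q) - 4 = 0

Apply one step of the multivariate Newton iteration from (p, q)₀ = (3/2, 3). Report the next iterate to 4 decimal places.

At (3/2, 3): F = (-2.7500, -23.979985).
Jacobian J = [[-2·p + 5·q, 5·p - 4·q], [4·p·q + 4·p - 2·q^2, 2·p^2 - 4·p·q - 2·q - 2·sin(q)]].
At the point, J = [[12.0000, -4.5000], [6.0000, -19.782240]] (det J = -210.386880).
Solving J·Δ = −F gives Δ = (-0.2543, -1.2893).
Then the next iterate is (p, q)₁ = (1.2457, 1.7107).

(1.2457, 1.7107)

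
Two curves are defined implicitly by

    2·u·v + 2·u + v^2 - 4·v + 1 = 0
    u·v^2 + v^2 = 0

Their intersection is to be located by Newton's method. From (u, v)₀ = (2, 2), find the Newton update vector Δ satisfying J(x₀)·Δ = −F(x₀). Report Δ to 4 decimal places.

(-1.0714, -0.6429)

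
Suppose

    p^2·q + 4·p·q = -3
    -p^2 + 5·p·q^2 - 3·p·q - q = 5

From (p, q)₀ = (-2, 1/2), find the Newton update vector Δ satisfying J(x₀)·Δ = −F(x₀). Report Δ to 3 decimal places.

At (-2, 1/2): F = (1.000, -9.000).
Jacobian J = [[2·p·q + 4·q, p^2 + 4·p], [-2·p + 5·q^2 - 3·q, 10·p·q - 3·p - 1]].
At the point, J = [[0.000, -4.000], [3.750, -5.000]] (det J = 15.000).
Solving J·Δ = −F gives Δ = (2.733, 0.250).

(2.733, 0.250)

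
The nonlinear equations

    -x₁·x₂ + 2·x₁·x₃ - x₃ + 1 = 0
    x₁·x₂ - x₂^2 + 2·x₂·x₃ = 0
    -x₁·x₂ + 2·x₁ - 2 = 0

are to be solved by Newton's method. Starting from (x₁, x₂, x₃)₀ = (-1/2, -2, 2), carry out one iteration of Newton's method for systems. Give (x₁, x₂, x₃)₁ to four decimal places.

(0.2424, 0.0606, 2.7424)

At (-1/2, -2, 2): F = (-4.0000, -11.0000, -4.0000).
Jacobian J = [[-x₂ + 2·x₃, -x₁, 2·x₁ - 1], [x₂, x₁ - 2·x₂ + 2·x₃, 2·x₂], [-x₂ + 2, -x₁, 0]].
At the point, J = [[6.0000, 0.5000, -2.0000], [-2.0000, 7.5000, -4.0000], [4.0000, 0.5000, 0.0000]] (det J = 66.0000).
Solving J·Δ = −F gives Δ = (0.7424, 2.0606, 0.7424).
Then the next iterate is (x₁, x₂, x₃)₁ = (0.2424, 0.0606, 2.7424).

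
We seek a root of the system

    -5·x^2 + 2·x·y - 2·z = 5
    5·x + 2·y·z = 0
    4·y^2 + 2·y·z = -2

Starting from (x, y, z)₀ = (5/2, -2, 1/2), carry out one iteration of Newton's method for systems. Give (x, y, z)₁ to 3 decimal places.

At (5/2, -2, 1/2): F = (-47.250, 10.500, 16.000).
Jacobian J = [[-10·x + 2·y, 2·x, -2], [5, 2·z, 2·y], [0, 8·y + 2·z, 2·y]].
At the point, J = [[-29.000, 5.000, -2.000], [5.000, 1.000, -4.000], [0.000, -15.000, -4.000]] (det J = 2106.000).
Solving J·Δ = −F gives Δ = (-1.548, 0.828, 0.896).
Then the next iterate is (x, y, z)₁ = (0.952, -1.172, 1.396).

(0.952, -1.172, 1.396)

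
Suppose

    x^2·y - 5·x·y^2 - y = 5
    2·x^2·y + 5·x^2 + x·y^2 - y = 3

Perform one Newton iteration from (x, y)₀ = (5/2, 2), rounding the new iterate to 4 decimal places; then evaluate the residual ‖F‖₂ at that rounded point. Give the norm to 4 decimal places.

At (5/2, 2): F = (-44.5000, 61.2500).
Jacobian J = [[2·x·y - 5·y^2, x^2 - 10·x·y - 1], [4·x·y + 10·x + y^2, 2·x^2 + 2·x·y - 1]].
At the point, J = [[-10.0000, -44.7500], [49.0000, 21.5000]] (det J = 1977.7500).
Solving J·Δ = −F gives Δ = (-0.9021, -0.7928).
Then the next iterate is (x, y)₁ = (1.5979, 1.2072).
Re-evaluating at (1.5979, 1.2072): F = (-14.768228, 17.052542), so ‖F‖₂ = 22.5586.

22.5586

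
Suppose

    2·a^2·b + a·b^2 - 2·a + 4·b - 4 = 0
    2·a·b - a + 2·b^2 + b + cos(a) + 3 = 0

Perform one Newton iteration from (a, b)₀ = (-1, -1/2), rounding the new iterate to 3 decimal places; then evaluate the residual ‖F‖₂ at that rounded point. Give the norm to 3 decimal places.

6.509

At (-1, -1/2): F = (-5.250, 5.54030).
Jacobian J = [[4·a·b + b^2 - 2, 2·a^2 + 2·a·b + 4], [2·b - sin(a) - 1, 2·a + 4·b + 1]].
At the point, J = [[0.250, 7.000], [-1.15853, -3.000]] (det J = 7.35970).
Solving J·Δ = −F gives Δ = (3.129, 0.638).
Then the next iterate is (a, b)₁ = (2.129, 0.138).
Re-evaluating at (2.129, 0.138): F = (-6.41445, 1.10503), so ‖F‖₂ = 6.509.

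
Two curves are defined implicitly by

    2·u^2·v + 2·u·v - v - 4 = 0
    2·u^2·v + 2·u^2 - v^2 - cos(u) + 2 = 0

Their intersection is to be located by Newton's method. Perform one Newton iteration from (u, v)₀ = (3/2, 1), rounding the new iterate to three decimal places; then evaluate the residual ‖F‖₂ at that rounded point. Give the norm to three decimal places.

At (3/2, 1): F = (2.500, 9.92926).
Jacobian J = [[4·u·v + 2·v, 2·u^2 + 2·u - 1], [4·u·v + 4·u + sin(u), 2·u^2 - 2·v]].
At the point, J = [[8.000, 6.500], [12.99749, 2.500]] (det J = -64.48372).
Solving J·Δ = −F gives Δ = (-0.904, 0.728).
Then the next iterate is (u, v)₁ = (0.596, 1.728).
Re-evaluating at (0.596, 1.728): F = (-2.44060, 0.12449), so ‖F‖₂ = 2.444.

2.444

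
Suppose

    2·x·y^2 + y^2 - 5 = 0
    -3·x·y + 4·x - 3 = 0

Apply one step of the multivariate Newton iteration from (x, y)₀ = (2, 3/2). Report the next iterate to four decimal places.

(3.1538, 0.7372)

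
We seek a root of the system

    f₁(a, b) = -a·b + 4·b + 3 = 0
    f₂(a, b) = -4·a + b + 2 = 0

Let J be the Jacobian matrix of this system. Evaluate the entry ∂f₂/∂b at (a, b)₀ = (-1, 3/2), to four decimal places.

∂f₂/∂b = 1.
At (-1, 3/2) this is 1.0000.

1.0000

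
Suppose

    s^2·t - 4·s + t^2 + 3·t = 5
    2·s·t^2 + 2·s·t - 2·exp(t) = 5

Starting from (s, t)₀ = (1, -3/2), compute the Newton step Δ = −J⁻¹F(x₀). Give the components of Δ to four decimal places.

(-2.0469, -1.5781)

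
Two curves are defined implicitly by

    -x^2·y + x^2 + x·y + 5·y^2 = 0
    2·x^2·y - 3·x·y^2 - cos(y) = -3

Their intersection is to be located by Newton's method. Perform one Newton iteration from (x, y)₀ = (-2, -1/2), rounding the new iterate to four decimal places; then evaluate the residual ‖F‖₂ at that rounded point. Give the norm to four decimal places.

At (-2, -1/2): F = (8.2500, -0.377583).
Jacobian J = [[-2·x·y + 2·x + y, -x^2 + x + 10·y], [4·x·y - 3·y^2, 2·x^2 - 6·x·y + sin(y)]].
At the point, J = [[-6.5000, -11.0000], [3.2500, 1.520574]] (det J = 25.866266).
Solving J·Δ = −F gives Δ = (-0.3244, 0.9417).
Then the next iterate is (x, y)₁ = (-2.3244, 0.4417).
Re-evaluating at (-2.3244, 0.4417): F = (2.965210, 8.229302), so ‖F‖₂ = 8.7472.

8.7472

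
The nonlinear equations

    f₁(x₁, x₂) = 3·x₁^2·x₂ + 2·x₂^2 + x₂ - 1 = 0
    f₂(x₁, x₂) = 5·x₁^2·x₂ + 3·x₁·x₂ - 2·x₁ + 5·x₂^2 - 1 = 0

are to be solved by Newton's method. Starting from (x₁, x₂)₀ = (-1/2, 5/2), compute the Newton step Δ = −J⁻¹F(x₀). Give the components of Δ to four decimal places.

(0.3198, -1.1469)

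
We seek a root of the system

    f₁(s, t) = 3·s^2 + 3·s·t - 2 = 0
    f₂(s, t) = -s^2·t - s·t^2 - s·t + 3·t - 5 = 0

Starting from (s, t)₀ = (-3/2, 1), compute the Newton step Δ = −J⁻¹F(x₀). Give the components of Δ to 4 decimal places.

(-0.1597, 0.2685)

At (-3/2, 1): F = (0.2500, -1.2500).
Jacobian J = [[6·s + 3·t, 3·s], [-2·s·t - t^2 - t, -s^2 - 2·s·t - s + 3]].
At the point, J = [[-6.0000, -4.5000], [1.0000, 5.2500]] (det J = -27.0000).
Solving J·Δ = −F gives Δ = (-0.1597, 0.2685).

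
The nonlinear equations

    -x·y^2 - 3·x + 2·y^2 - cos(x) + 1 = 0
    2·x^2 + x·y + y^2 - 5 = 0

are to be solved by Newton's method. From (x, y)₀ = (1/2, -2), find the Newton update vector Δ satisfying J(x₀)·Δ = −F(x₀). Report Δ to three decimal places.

(1.103, -0.429)

At (1/2, -2): F = (4.62242, -1.500).
Jacobian J = [[-y^2 + sin(x) - 3, -2·x·y + 4·y], [4·x + y, x + 2·y]].
At the point, J = [[-6.52057, -6.000], [0.000, -3.500]] (det J = 22.82201).
Solving J·Δ = −F gives Δ = (1.103, -0.429).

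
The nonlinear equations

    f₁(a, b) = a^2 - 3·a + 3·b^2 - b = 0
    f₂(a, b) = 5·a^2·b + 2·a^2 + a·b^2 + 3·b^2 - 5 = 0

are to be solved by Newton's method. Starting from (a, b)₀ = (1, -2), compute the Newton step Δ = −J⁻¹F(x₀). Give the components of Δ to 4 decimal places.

(-0.6414, 0.9724)

At (1, -2): F = (12.0000, 3.0000).
Jacobian J = [[2·a - 3, 6·b - 1], [10·a·b + 4·a + b^2, 5·a^2 + 2·a·b + 6·b]].
At the point, J = [[-1.0000, -13.0000], [-12.0000, -11.0000]] (det J = -145.0000).
Solving J·Δ = −F gives Δ = (-0.6414, 0.9724).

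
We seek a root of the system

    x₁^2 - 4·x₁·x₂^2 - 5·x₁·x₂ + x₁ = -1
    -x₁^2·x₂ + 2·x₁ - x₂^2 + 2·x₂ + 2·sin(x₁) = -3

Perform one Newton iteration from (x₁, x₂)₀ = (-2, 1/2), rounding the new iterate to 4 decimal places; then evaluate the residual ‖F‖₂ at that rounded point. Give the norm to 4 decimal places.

2.8432

At (-2, 1/2): F = (10.0000, -4.068595).
Jacobian J = [[2·x₁ - 4·x₂^2 - 5·x₂ + 1, -8·x₁·x₂ - 5·x₁], [-2·x₁·x₂ + 2·cos(x₁) + 2, -x₁^2 - 2·x₂ + 2]].
At the point, J = [[-6.5000, 18.0000], [3.167706, -3.0000]] (det J = -37.518714).
Solving J·Δ = −F gives Δ = (1.1524, -0.1394).
Then the next iterate is (x₁, x₂)₁ = (-0.8476, 0.3606).
Re-evaluating at (-0.8476, 0.3606): F = (2.839910, 0.137515), so ‖F‖₂ = 2.8432.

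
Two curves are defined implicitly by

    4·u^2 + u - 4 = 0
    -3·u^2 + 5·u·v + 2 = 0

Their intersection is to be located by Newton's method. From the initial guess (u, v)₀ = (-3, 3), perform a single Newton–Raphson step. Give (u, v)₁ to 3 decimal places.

(-1.739, 1.107)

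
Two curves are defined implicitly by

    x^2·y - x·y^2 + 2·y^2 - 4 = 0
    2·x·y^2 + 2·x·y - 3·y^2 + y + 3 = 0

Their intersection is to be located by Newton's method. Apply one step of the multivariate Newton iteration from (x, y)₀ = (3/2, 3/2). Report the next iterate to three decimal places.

At (3/2, 3/2): F = (0.500, 9.000).
Jacobian J = [[2·x·y - y^2, x^2 - 2·x·y + 4·y], [2·y^2 + 2·y, 4·x·y + 2·x - 6·y + 1]].
At the point, J = [[2.250, 3.750], [7.500, 4.000]] (det J = -19.125).
Solving J·Δ = −F gives Δ = (-1.660, 0.863).
Then the next iterate is (x, y)₁ = (-0.160, 2.363).

(-0.160, 2.363)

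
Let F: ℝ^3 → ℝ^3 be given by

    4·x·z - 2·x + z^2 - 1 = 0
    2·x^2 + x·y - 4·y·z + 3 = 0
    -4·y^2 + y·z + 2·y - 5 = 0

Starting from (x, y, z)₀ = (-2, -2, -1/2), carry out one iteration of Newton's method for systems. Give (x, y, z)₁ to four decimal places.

At (-2, -2, -1/2): F = (7.2500, 11.0000, -24.0000).
Jacobian J = [[4·z - 2, 0, 4·x + 2·z], [4·x + y, x - 4·z, -4·y], [0, -8·y + z + 2, y]].
At the point, J = [[-4.0000, 0.0000, -9.0000], [-10.0000, 0.0000, 8.0000], [0.0000, 17.5000, -2.0000]] (det J = 2135.0000).
Solving J·Δ = −F gives Δ = (1.2869, 1.3981, 0.2336).
Then the next iterate is (x, y, z)₁ = (-0.7131, -0.6019, -0.2664).

(-0.7131, -0.6019, -0.2664)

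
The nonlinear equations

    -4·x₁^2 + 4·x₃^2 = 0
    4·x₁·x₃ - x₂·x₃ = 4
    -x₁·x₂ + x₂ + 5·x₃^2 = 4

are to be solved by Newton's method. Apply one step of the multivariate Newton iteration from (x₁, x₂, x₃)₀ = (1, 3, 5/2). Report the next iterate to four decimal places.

At (1, 3, 5/2): F = (21.0000, -1.5000, 27.2500).
Jacobian J = [[-8·x₁, 0, 8·x₃], [4·x₃, -x₃, 4·x₁ - x₂], [-x₂, -x₁ + 1, 10·x₃]].
At the point, J = [[-8.0000, 0.0000, 20.0000], [10.0000, -2.5000, 1.0000], [-3.0000, 0.0000, 25.0000]] (det J = 350.0000).
Solving J·Δ = −F gives Δ = (-0.1429, -1.6143, -1.1071).
Then the next iterate is (x₁, x₂, x₃)₁ = (0.8571, 1.3857, 1.3929).

(0.8571, 1.3857, 1.3929)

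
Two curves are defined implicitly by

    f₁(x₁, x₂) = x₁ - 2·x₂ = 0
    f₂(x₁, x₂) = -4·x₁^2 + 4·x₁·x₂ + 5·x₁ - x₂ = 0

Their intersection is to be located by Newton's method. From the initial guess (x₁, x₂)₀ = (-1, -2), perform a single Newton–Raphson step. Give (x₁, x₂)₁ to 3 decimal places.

(1.600, 0.800)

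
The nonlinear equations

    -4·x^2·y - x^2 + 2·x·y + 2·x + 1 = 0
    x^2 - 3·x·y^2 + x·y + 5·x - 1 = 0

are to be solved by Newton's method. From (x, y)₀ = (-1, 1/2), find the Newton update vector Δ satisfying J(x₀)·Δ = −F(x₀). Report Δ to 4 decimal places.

At (-1, 1/2): F = (-5.0000, -4.7500).
Jacobian J = [[-8·x·y - 2·x + 2·y + 2, -4·x^2 + 2·x], [2·x - 3·y^2 + y + 5, -6·x·y + x]].
At the point, J = [[9.0000, -6.0000], [2.7500, 2.0000]] (det J = 34.5000).
Solving J·Δ = −F gives Δ = (1.1159, 0.8406).

(1.1159, 0.8406)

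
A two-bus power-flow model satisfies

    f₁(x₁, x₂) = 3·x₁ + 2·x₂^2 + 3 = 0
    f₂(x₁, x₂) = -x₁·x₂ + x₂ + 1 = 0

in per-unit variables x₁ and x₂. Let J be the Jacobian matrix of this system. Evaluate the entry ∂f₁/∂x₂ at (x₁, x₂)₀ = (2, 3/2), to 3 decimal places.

∂f₁/∂x₂ = 4·x₂.
At (2, 3/2) this is 6.000.

6.000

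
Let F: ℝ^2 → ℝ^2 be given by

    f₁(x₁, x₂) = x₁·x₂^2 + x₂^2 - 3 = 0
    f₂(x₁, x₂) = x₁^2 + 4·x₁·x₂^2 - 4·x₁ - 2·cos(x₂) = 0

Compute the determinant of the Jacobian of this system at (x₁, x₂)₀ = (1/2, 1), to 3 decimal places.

J = [[x₂^2, 2·x₁·x₂ + 2·x₂], [2·x₁ + 4·x₂^2 - 4, 8·x₁·x₂ + 2·sin(x₂)]].
At the point, J = [[1.000, 3.000], [1.000, 5.68294]].
det J = 2.683.

2.683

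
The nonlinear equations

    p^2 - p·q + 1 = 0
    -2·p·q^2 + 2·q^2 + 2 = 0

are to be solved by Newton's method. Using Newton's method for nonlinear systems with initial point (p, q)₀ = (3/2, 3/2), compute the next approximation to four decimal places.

At (3/2, 3/2): F = (1.0000, -0.2500).
Jacobian J = [[2·p - q, -p], [-2·q^2, -4·p·q + 4·q]].
At the point, J = [[1.5000, -1.5000], [-4.5000, -3.0000]] (det J = -11.2500).
Solving J·Δ = −F gives Δ = (-0.3000, 0.3667).
Then the next iterate is (p, q)₁ = (1.2000, 1.8667).

(1.2000, 1.8667)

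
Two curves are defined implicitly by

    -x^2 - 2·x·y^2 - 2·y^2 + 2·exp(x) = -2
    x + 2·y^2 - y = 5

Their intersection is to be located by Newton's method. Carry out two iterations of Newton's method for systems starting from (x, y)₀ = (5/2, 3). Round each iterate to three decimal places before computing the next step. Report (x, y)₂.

(3.720, 1.306)

At (5/2, 3): F = (-42.88501, 12.500).
Jacobian J = [[-2·x - 2·y^2 + 2·exp(x), -4·x·y - 4·y], [1, 4·y - 1]].
At the point, J = [[1.36499, -42.000], [1.000, 11.000]] (det J = 57.01487).
Solving J·Δ = −F gives Δ = (-0.934, -1.051).
Then the next iterate is (x, y)₁ = (1.566, 1.949).
Round to (1.566, 1.949) and repeat: F = (-10.37186, 2.21420), J = [[-1.15428, -20.00454], [1.000, 6.796]].
Δ = (2.154, -0.643), so (x, y)₂ = (3.720, 1.306).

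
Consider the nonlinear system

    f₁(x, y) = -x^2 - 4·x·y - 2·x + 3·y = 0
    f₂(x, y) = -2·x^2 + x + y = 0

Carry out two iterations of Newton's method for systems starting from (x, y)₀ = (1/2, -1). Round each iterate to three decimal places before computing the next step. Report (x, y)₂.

At (1/2, -1): F = (-2.250, -1.000).
Jacobian J = [[-2·x - 4·y - 2, -4·x + 3], [-4·x + 1, 1]].
At the point, J = [[1.000, 1.000], [-1.000, 1.000]] (det J = 2.000).
Solving J·Δ = −F gives Δ = (0.625, 1.625).
Then the next iterate is (x, y)₁ = (1.125, 0.625).
Round to (1.125, 0.625) and repeat: F = (-4.45312, -0.78125), J = [[-6.750, -1.500], [-3.500, 1.000]].
Δ = (-0.469, -0.859), so (x, y)₂ = (0.656, -0.234).

(0.656, -0.234)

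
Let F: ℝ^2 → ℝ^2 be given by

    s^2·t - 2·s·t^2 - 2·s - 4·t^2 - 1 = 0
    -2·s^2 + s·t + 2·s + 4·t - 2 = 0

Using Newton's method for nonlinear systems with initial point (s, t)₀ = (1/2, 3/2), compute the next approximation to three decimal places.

(52.500, -17.000)

At (1/2, 3/2): F = (-12.875, 5.250).
Jacobian J = [[2·s·t - 2·t^2 - 2, s^2 - 4·s·t - 8·t], [-4·s + t + 2, s + 4]].
At the point, J = [[-5.000, -14.750], [1.500, 4.500]] (det J = -0.375).
Solving J·Δ = −F gives Δ = (52.000, -18.500).
Then the next iterate is (s, t)₁ = (52.500, -17.000).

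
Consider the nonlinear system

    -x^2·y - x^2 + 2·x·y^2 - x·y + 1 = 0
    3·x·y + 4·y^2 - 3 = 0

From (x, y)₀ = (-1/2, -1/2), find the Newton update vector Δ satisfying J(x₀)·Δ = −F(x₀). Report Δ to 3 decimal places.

At (-1/2, -1/2): F = (0.375, -1.250).
Jacobian J = [[-2·x·y - 2·x + 2·y^2 - y, -x^2 + 4·x·y - x], [3·y, 3·x + 8·y]].
At the point, J = [[1.500, 1.250], [-1.500, -5.500]] (det J = -6.375).
Solving J·Δ = −F gives Δ = (-0.078, -0.206).

(-0.078, -0.206)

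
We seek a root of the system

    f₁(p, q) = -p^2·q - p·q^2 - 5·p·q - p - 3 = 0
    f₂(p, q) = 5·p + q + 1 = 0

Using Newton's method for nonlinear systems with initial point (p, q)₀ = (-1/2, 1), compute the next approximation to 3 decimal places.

At (-1/2, 1): F = (0.250, -0.500).
Jacobian J = [[-2·p·q - q^2 - 5·q - 1, -p^2 - 2·p·q - 5·p], [5, 1]].
At the point, J = [[-6.000, 3.250], [5.000, 1.000]] (det J = -22.250).
Solving J·Δ = −F gives Δ = (0.084, 0.079).
Then the next iterate is (p, q)₁ = (-0.416, 1.079).

(-0.416, 1.079)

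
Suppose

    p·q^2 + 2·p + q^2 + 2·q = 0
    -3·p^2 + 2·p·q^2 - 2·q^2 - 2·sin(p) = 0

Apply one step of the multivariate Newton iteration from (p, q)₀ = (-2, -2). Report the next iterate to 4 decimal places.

(2.3623, -4.3623)

At (-2, -2): F = (-12.0000, -34.181405).
Jacobian J = [[q^2 + 2, 2·p·q + 2·q + 2], [-6·p + 2·q^2 - 2·cos(p), 4·p·q - 4·q]].
At the point, J = [[6.0000, 6.0000], [20.832294, 24.0000]] (det J = 19.006238).
Solving J·Δ = −F gives Δ = (4.3623, -2.3623).
Then the next iterate is (p, q)₁ = (2.3623, -4.3623).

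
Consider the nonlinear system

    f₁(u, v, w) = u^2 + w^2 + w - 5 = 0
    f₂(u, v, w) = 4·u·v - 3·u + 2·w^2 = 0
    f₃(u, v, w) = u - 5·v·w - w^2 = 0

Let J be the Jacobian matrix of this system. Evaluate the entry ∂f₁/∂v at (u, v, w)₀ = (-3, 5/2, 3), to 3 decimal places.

0.000

∂f₁/∂v = 0.
At (-3, 5/2, 3) this is 0.000.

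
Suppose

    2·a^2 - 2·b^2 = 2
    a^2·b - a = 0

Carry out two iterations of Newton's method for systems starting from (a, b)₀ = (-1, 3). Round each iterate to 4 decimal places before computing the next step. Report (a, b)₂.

(-0.3718, 0.3526)

At (-1, 3): F = (-18.0000, 4.0000).
Jacobian J = [[4·a, -4·b], [2·a·b - 1, a^2]].
At the point, J = [[-4.0000, -12.0000], [-7.0000, 1.0000]] (det J = -88.0000).
Solving J·Δ = −F gives Δ = (0.3409, -1.6136).
Then the next iterate is (a, b)₁ = (-0.6591, 1.3864).
Round to (-0.6591, 1.3864) and repeat: F = (-4.975384, 1.261370), J = [[-2.6364, -5.5456], [-2.827552, 0.434413]].
Δ = (0.2873, -1.0338), so (a, b)₂ = (-0.3718, 0.3526).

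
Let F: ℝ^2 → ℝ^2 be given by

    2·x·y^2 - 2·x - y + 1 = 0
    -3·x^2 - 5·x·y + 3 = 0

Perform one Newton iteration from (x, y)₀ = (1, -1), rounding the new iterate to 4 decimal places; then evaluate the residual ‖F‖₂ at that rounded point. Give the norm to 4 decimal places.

33.1872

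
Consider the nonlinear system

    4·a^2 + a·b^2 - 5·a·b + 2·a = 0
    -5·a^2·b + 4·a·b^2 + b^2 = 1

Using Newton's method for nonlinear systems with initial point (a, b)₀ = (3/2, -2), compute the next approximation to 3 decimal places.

At (3/2, -2): F = (33.000, 49.500).
Jacobian J = [[8·a + b^2 - 5·b + 2, 2·a·b - 5·a], [-10·a·b + 4·b^2, -5·a^2 + 8·a·b + 2·b]].
At the point, J = [[28.000, -13.500], [46.000, -39.250]] (det J = -478.000).
Solving J·Δ = −F gives Δ = (-1.312, -0.276).
Then the next iterate is (a, b)₁ = (0.188, -2.276).

(0.188, -2.276)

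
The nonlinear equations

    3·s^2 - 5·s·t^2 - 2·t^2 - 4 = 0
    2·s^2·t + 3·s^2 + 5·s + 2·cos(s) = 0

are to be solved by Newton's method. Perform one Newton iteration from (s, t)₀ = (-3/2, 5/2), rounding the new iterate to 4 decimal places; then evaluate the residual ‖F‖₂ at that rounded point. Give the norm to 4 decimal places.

At (-3/2, 5/2): F = (37.1250, 10.641474).
Jacobian J = [[6·s - 5·t^2, -10·s·t - 4·t], [4·s·t + 6·s - 2·sin(s) + 5, 2·s^2]].
At the point, J = [[-40.2500, 27.5000], [-17.005010, 4.5000]] (det J = 286.512776).
Solving J·Δ = −F gives Δ = (0.4383, -0.7085).
Then the next iterate is (s, t)₁ = (-1.0617, 1.7915).
Re-evaluating at (-1.0617, 1.7915): F = (10.000160, 3.086680), so ‖F‖₂ = 10.4657.

10.4657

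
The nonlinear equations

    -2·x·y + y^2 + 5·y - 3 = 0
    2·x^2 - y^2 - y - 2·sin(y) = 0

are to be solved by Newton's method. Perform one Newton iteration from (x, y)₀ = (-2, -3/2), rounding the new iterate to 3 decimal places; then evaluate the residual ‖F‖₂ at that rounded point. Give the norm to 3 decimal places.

2.337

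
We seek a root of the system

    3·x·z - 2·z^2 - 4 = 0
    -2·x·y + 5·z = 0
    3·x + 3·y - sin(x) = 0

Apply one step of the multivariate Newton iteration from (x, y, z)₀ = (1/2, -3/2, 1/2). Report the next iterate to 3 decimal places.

At (1/2, -3/2, 1/2): F = (-3.750, 4.000, -3.47943).
Jacobian J = [[3·z, 0, 3·x - 4·z], [-2·y, -2·x, 5], [-cos(x) + 3, 3, 0]].
At the point, J = [[1.500, 0.000, -0.500], [3.000, -1.000, 5.000], [2.12242, 3.000, 0.000]] (det J = -28.06121).
Solving J·Δ = −F gives Δ = (1.853, -0.151, -1.942).
Then the next iterate is (x, y, z)₁ = (2.353, -1.651, -1.442).

(2.353, -1.651, -1.442)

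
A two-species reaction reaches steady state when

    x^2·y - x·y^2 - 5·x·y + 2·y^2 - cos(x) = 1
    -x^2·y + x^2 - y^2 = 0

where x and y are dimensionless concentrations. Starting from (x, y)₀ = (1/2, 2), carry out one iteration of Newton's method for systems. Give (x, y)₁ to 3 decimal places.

(0.167, 1.078)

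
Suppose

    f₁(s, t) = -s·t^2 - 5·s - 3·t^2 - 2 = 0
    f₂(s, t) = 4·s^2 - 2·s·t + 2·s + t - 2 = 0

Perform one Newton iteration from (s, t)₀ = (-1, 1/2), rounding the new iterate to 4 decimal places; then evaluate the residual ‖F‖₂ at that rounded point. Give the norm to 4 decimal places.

At (-1, 1/2): F = (2.5000, 1.5000).
Jacobian J = [[-t^2 - 5, -2·s·t - 6·t], [8·s - 2·t + 2, -2·s + 1]].
At the point, J = [[-5.2500, -2.0000], [-7.0000, 3.0000]] (det J = -29.7500).
Solving J·Δ = −F gives Δ = (0.3529, 0.3235).
Then the next iterate is (s, t)₁ = (-0.6471, 0.8235).
Re-evaluating at (-0.6471, 0.8235): F = (-0.360124, 0.270027), so ‖F‖₂ = 0.4501.

0.4501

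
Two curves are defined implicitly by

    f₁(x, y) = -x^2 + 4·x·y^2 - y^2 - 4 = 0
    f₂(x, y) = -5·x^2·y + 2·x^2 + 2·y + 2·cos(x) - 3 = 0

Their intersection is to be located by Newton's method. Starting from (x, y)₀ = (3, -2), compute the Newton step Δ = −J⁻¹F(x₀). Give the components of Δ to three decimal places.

At (3, -2): F = (31.000, 99.02002).
Jacobian J = [[-2·x + 4·y^2, 8·x·y - 2·y], [-10·x·y + 4·x - 2·sin(x), -5·x^2 + 2]].
At the point, J = [[10.000, -44.000], [71.71776, -43.000]] (det J = 2725.58144).
Solving J·Δ = −F gives Δ = (-1.109, 0.452).

(-1.109, 0.452)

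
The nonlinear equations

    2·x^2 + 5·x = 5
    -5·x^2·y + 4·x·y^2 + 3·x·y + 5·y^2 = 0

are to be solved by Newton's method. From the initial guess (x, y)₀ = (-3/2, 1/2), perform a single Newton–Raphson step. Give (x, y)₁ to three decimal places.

(-9.500, -4.761)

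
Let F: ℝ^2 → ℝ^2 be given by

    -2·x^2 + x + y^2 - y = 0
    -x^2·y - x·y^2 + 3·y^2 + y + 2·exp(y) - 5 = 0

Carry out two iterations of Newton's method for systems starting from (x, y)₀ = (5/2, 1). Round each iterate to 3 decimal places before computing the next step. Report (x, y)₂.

(-3.712, -0.176)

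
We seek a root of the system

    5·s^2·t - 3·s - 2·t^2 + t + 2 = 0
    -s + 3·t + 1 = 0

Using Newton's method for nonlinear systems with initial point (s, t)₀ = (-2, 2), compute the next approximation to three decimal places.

(-1.922, -0.974)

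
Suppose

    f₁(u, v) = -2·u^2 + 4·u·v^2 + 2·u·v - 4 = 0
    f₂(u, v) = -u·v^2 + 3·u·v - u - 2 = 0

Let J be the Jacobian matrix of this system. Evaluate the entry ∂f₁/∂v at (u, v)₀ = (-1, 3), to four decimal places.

-26.0000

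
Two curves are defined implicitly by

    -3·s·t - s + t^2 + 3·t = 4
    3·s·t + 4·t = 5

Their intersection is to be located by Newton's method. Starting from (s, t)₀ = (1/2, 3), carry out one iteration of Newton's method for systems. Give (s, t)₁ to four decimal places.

At (1/2, 3): F = (9.0000, 11.5000).
Jacobian J = [[-3·t - 1, -3·s + 2·t + 3], [3·t, 3·s + 4]].
At the point, J = [[-10.0000, 7.5000], [9.0000, 5.5000]] (det J = -122.5000).
Solving J·Δ = −F gives Δ = (-0.3000, -1.6000).
Then the next iterate is (s, t)₁ = (0.2000, 1.4000).

(0.2000, 1.4000)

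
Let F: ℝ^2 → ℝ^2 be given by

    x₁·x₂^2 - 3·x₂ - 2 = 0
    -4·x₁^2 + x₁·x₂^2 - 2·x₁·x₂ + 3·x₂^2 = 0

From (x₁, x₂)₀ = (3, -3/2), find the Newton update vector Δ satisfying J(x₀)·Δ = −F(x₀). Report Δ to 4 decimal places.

At (3, -3/2): F = (9.2500, -13.5000).
Jacobian J = [[x₂^2, 2·x₁·x₂ - 3], [-8·x₁ + x₂^2 - 2·x₂, 2·x₁·x₂ - 2·x₁ + 6·x₂]].
At the point, J = [[2.2500, -12.0000], [-18.7500, -24.0000]] (det J = -279.0000).
Solving J·Δ = −F gives Δ = (-1.3763, 0.5128).

(-1.3763, 0.5128)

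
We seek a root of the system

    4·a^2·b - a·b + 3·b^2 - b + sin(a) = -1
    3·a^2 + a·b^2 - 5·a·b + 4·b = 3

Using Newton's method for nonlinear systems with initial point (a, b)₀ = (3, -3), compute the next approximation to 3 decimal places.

At (3, -3): F = (-67.85888, 84.000).
Jacobian J = [[8·a·b - b + cos(a), 4·a^2 - a + 6·b - 1], [6·a + b^2 - 5·b, 2·a·b - 5·a + 4]].
At the point, J = [[-69.98999, 14.000], [42.000, -29.000]] (det J = 1441.70978).
Solving J·Δ = −F gives Δ = (-0.549, 2.101).
Then the next iterate is (a, b)₁ = (2.451, -0.899).

(2.451, -0.899)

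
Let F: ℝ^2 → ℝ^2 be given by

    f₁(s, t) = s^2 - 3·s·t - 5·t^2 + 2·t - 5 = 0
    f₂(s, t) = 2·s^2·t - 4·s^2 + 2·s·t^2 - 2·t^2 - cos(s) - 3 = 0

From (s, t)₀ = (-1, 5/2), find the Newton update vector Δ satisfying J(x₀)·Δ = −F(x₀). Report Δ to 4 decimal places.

(0.3880, -1.3218)

At (-1, 5/2): F = (-22.7500, -27.540302).
Jacobian J = [[2·s - 3·t, -3·s - 10·t + 2], [4·s·t - 8·s + 2·t^2 + sin(s), 2·s^2 + 4·s·t - 4·t]].
At the point, J = [[-9.5000, -20.0000], [9.658529, -18.0000]] (det J = 364.170580).
Solving J·Δ = −F gives Δ = (0.3880, -1.3218).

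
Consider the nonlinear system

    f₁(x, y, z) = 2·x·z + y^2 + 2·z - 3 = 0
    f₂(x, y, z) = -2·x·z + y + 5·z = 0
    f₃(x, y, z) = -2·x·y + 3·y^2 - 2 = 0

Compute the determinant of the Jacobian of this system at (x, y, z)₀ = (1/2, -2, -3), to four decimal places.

J = [[2·z, 2·y, 2·x + 2], [-2·z, 1, -2·x + 5], [-2·y, -2·x + 6·y, 0]].
At the point, J = [[-6.0000, -4.0000, 3.0000], [6.0000, 1.0000, 4.0000], [4.0000, -13.0000, 0.0000]].
det J = -622.0000.

-622.0000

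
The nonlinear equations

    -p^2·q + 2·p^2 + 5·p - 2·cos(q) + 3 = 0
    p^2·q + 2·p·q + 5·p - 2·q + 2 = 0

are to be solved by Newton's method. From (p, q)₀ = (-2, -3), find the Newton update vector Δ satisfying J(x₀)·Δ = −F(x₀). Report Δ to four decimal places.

At (-2, -3): F = (14.979985, -2.0000).
Jacobian J = [[-2·p·q + 4·p + 5, -p^2 + 2·sin(q)], [2·p·q + 2·q + 5, p^2 + 2·p - 2]].
At the point, J = [[-15.0000, -4.282240], [11.0000, -2.0000]] (det J = 77.104640).
Solving J·Δ = −F gives Δ = (0.4996, 1.7480).

(0.4996, 1.7480)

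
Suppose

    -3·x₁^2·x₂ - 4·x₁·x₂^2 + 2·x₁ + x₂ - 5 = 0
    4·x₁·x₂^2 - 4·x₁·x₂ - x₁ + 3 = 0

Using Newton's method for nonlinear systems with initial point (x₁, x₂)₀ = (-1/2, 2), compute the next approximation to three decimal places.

(-1.615, 0.615)

At (-1/2, 2): F = (2.500, -0.500).
Jacobian J = [[-6·x₁·x₂ - 4·x₂^2 + 2, -3·x₁^2 - 8·x₁·x₂ + 1], [4·x₂^2 - 4·x₂ - 1, 8·x₁·x₂ - 4·x₁]].
At the point, J = [[-8.000, 8.250], [7.000, -6.000]] (det J = -9.750).
Solving J·Δ = −F gives Δ = (-1.115, -1.385).
Then the next iterate is (x₁, x₂)₁ = (-1.615, 0.615).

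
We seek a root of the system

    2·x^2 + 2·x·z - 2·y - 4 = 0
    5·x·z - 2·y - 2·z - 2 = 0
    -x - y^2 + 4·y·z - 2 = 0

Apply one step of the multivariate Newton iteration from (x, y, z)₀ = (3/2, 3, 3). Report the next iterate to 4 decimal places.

At (3/2, 3, 3): F = (3.5000, 8.5000, 23.5000).
Jacobian J = [[4·x + 2·z, -2, 2·x], [5·z, -2, 5·x - 2], [-1, -2·y + 4·z, 4·y]].
At the point, J = [[12.0000, -2.0000, 3.0000], [15.0000, -2.0000, 5.5000], [-1.0000, 6.0000, 12.0000]] (det J = -49.0000).
Solving J·Δ = −F gives Δ = (0.8163, 2.1786, -2.9796).
Then the next iterate is (x, y, z)₁ = (2.3163, 5.1786, 0.0204).

(2.3163, 5.1786, 0.0204)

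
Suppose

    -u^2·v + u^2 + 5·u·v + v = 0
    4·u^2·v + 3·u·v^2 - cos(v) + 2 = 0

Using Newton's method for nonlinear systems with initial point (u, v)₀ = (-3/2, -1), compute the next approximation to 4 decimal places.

At (-3/2, -1): F = (11.0000, -12.040302).
Jacobian J = [[-2·u·v + 2·u + 5·v, -u^2 + 5·u + 1], [8·u·v + 3·v^2, 4·u^2 + 6·u·v + sin(v)]].
At the point, J = [[-11.0000, -8.7500], [15.0000, 17.158529]] (det J = -57.493819).
Solving J·Δ = −F gives Δ = (1.4504, -0.5663).
Then the next iterate is (u, v)₁ = (-0.0496, -1.5663).

(-0.0496, -1.5663)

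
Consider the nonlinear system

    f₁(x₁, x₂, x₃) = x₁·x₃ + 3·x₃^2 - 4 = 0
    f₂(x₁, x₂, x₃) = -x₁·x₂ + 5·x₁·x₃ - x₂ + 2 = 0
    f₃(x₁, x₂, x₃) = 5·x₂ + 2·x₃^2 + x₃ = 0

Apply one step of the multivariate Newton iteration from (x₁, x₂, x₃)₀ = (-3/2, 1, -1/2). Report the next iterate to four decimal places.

At (-3/2, 1, -1/2): F = (-2.5000, 6.2500, 5.0000).
Jacobian J = [[x₃, 0, x₁ + 6·x₃], [-x₂ + 5·x₃, -x₁ - 1, 5·x₁], [0, 5, 4·x₃ + 1]].
At the point, J = [[-0.5000, 0.0000, -4.5000], [-3.5000, 0.5000, -7.5000], [0.0000, 5.0000, -1.0000]] (det J = 60.2500).
Solving J·Δ = −F gives Δ = (3.6826, -1.1929, -0.9647).
Then the next iterate is (x₁, x₂, x₃)₁ = (2.1826, -0.1929, -1.4647).

(2.1826, -0.1929, -1.4647)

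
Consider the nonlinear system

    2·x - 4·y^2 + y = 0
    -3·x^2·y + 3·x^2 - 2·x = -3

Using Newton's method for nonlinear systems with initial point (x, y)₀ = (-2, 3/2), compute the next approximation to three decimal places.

At (-2, 3/2): F = (-11.500, 1.000).
Jacobian J = [[2, -8·y + 1], [-6·x·y + 6·x - 2, -3·x^2]].
At the point, J = [[2.000, -11.000], [4.000, -12.000]] (det J = 20.000).
Solving J·Δ = −F gives Δ = (-7.450, -2.400).
Then the next iterate is (x, y)₁ = (-9.450, -0.900).

(-9.450, -0.900)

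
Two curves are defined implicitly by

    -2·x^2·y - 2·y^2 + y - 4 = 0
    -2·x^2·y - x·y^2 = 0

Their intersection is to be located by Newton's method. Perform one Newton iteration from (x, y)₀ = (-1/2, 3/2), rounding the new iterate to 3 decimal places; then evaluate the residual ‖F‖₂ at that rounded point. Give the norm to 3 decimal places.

At (-1/2, 3/2): F = (-7.750, 0.375).
Jacobian J = [[-4·x·y, -2·x^2 - 4·y + 1], [-4·x·y - y^2, -2·x^2 - 2·x·y]].
At the point, J = [[3.000, -5.500], [0.750, 1.000]] (det J = 7.125).
Solving J·Δ = −F gives Δ = (0.798, -0.974).
Then the next iterate is (x, y)₁ = (0.298, 0.526).
Re-evaluating at (0.298, 0.526): F = (-4.12077, -0.17587), so ‖F‖₂ = 4.125.

4.125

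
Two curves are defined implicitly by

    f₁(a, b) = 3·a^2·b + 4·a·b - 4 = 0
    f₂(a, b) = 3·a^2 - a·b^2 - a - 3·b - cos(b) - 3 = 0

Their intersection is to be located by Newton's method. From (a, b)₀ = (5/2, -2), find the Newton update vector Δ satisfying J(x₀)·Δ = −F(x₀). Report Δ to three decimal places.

At (5/2, -2): F = (-61.500, 9.66615).
Jacobian J = [[6·a·b + 4·b, 3·a^2 + 4·a], [6·a - b^2 - 1, -2·a·b + sin(b) - 3]].
At the point, J = [[-38.000, 28.750], [10.000, 6.09070]] (det J = -518.94670).
Solving J·Δ = −F gives Δ = (-1.257, 0.477).

(-1.257, 0.477)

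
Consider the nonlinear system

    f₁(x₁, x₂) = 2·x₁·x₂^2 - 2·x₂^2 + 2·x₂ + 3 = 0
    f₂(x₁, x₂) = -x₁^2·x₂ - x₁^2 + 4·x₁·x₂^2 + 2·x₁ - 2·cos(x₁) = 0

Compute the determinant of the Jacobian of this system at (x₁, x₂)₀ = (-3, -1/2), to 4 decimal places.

J = [[2·x₂^2, 4·x₁·x₂ - 4·x₂ + 2], [-2·x₁·x₂ - 2·x₁ + 4·x₂^2 + 2·sin(x₁) + 2, -x₁^2 + 8·x₁·x₂]].
At the point, J = [[0.5000, 10.0000], [5.717760, 3.0000]].
det J = -55.6776.

-55.6776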